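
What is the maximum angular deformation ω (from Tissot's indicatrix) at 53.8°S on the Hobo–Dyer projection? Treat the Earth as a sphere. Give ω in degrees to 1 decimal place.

Hobo–Dyer is a cylindrical equal-area projection with standard parallels at ±37.5°. For cylindrical equal-area with standard parallel φ₀, h = cos φ / cos φ₀ and k = cos φ₀ / cos φ, so h·k = 1.
At 53.8°: h = 0.7444, k = 1.343; principal scales a = 1.343, b = 0.7444.
sin(ω/2) = (a − b)/(a + b) = 0.5988/2.088 = 0.2868, so ω = 2 arcsin(0.2868) ≈ 33.3°.

33.3°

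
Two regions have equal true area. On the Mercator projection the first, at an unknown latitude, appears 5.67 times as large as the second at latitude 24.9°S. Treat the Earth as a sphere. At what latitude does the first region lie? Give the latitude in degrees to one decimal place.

67.6°

For equal true areas on Mercator, apparent areas scale as sec²φ, so the ratio is cos²φ₂ / cos²φ₁.
cos²φ₂ / cos²φ₁ = 5.67  ⇒  cos φ₁ = cos 24.9° / √5.67 = 0.9070/2.381 = 0.3809.
φ₁ = arccos(0.3809) ≈ 67.6°.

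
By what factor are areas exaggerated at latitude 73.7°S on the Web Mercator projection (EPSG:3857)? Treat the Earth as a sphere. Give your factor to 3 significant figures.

The Mercator projection is conformal; its linear scale factor is the same in every direction and equals sec φ = 1/cos φ.
Areal scale = k² = sec²φ = 1/cos²(73.7°) = 1/0.2807² = 12.69.

12.7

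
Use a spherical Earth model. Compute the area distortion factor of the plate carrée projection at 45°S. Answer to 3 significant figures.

1.41

In the plate carrée (x = Rλ, y = Rφ), meridians are true-scale (h = 1) and parallels are stretched by k = sec φ.
Areal scale = h·k = 1 × sec φ; at 45°, h = 1.000, k = 1.414, so h·k = 1.414.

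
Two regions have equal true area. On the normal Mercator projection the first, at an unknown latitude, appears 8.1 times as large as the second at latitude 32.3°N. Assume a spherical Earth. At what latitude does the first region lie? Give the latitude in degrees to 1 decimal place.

72.7°

On Mercator, (apparent₁)/(apparent₂) = sec²φ₁ / sec²φ₂ when true areas are equal.
cos²φ₂ / cos²φ₁ = 8.1  ⇒  cos φ₁ = cos 32.3° / √8.1 = 0.8453/2.846 = 0.2970.
φ₁ = arccos(0.2970) ≈ 72.7°.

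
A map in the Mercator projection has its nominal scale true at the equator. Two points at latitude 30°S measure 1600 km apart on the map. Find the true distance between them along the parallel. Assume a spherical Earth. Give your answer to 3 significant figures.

1390 km

The Mercator projection is conformal; its linear scale factor is the same in every direction and equals sec φ = 1/cos φ.
Along the parallel at 30°, map distances are exaggerated by k = sec 30° = 1.155.
True distance = 1600 / 1.155 = 1600 × cos 30° ≈ 1390 km.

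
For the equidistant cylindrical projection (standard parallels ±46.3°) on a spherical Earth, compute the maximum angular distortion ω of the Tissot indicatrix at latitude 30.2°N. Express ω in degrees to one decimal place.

12.8°

The equidistant cylindrical projection with φ₀ = 46.3° has h = 1 (meridians true) and k = cos φ₀ / cos φ along parallels.
At 30.2°: h = 1.000, k = 0.7994; principal scales a = 1.000, b = 0.7994.
sin(ω/2) = (a − b)/(a + b) = 0.2006/1.799 = 0.1115, so ω = 2 arcsin(0.1115) ≈ 12.8°.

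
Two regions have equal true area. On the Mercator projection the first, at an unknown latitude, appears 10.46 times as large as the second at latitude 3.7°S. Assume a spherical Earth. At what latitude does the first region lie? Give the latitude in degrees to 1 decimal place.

72.0°

For equal true areas on Mercator, apparent areas scale as sec²φ, so the ratio is cos²φ₂ / cos²φ₁.
cos²φ₂ / cos²φ₁ = 10.46  ⇒  cos φ₁ = cos 3.7° / √10.46 = 0.9979/3.234 = 0.3086.
φ₁ = arccos(0.3086) ≈ 72.0°.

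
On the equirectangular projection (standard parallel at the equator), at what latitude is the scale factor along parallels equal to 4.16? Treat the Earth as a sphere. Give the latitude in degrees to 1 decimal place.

Plate carrée: h = 1, k = sec φ along parallels.
sec φ = 4.16  ⇒  cos φ = 0.2404  ⇒  φ ≈ 76.1°.

76.1°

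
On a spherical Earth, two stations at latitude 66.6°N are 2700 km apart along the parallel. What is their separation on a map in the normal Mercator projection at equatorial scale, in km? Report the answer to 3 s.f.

6800 km

The Mercator projection is conformal; its linear scale factor is the same in every direction and equals sec φ = 1/cos φ.
Along the parallel, k = sec 66.6° = 1/0.3971 = 2.518.
Map distance = 2700 × 2.518 ≈ 6800 km.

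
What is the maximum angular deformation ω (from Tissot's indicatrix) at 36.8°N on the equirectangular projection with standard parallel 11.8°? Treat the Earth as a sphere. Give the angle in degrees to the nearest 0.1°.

In the equirectangular projection with standard parallel φ₀ = 11.8° (x = Rλ cos φ₀, y = Rφ), meridians are true-scale (h = 1) and the parallel scale is k = cos φ₀ / cos φ.
At 36.8°: h = 1.000, k = 1.222; principal scales a = 1.222, b = 1.000.
sin(ω/2) = (a − b)/(a + b) = 0.2225/2.222 = 0.1001, so ω = 2 arcsin(0.1001) ≈ 11.5°.

11.5°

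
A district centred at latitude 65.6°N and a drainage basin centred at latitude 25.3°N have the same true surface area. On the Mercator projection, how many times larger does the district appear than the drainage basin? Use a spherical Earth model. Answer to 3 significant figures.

Mercator is conformal with k = sec φ, so areal scale = k² = sec²φ.
At 65.6°: sec²(65.6°) = 1/0.4131² = 5.860.
At 25.3°: sec²(25.3°) = 1/0.9041² = 1.223.
Ratio = 5.860/1.223 = cos²(25.3°)/cos²(65.6°) ≈ 4.79.

4.79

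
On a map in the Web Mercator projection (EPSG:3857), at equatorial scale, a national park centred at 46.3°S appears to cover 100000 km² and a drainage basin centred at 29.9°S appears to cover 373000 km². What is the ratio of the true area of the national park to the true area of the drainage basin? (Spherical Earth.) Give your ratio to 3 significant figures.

0.170

Mercator's areal exaggeration is sec²φ; hence true area = (apparent area) · cos²φ.
True area of national park: 100000 × cos²(46.3°) = 100000 × 0.4773 = 47730 km².
True area of drainage basin: 373000 × cos²(29.9°) = 373000 × 0.7515 = 280300 km².
Ratio = 47730 / 280300 ≈ 0.170.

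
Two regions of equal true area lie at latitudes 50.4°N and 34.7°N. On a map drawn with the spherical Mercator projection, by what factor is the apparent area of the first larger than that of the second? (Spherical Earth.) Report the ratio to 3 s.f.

Mercator is conformal with k = sec φ, so areal scale = k² = sec²φ.
At 50.4°: sec²(50.4°) = 1/0.6374² = 2.461.
At 34.7°: sec²(34.7°) = 1/0.8221² = 1.479.
Ratio = 2.461/1.479 = cos²(34.7°)/cos²(50.4°) ≈ 1.66.

1.66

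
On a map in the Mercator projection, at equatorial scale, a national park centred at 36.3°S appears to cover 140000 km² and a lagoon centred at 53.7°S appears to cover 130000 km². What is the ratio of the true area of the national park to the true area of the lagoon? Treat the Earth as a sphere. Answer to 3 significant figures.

2.00

Since Mercator area scale is 1/cos²φ, the true area equals the apparent area multiplied by cos²φ.
True area of national park: 140000 × cos²(36.3°) = 140000 × 0.6495 = 90930 km².
True area of lagoon: 130000 × cos²(53.7°) = 130000 × 0.3505 = 45560 km².
Ratio = 90930 / 45560 ≈ 2.00.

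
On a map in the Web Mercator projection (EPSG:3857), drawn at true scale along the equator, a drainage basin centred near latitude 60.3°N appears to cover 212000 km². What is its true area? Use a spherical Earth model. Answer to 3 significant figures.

52000 km²

The Mercator projection is conformal; its linear scale factor is the same in every direction and equals sec φ = 1/cos φ.
Areal scale = k² = sec²φ = 1/cos²(60.3°) = 1/0.4955² = 4.074.
True area = apparent / (areal scale) = 212000 / 4.074 ≈ 52000 km².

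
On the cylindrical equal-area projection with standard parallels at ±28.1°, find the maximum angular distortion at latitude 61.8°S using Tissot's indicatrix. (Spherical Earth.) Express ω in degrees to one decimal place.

A cylindrical equal-area projection with standard parallel φ₀ has meridian scale h = cos φ / cos φ₀ and parallel scale k = cos φ₀ / cos φ (so areas are preserved, h·k = 1).
At 61.8°: h = 0.5357, k = 1.867; principal scales a = 1.867, b = 0.5357.
sin(ω/2) = (a − b)/(a + b) = 1.331/2.402 = 0.5540, so ω = 2 arcsin(0.5540) ≈ 67.3°.

67.3°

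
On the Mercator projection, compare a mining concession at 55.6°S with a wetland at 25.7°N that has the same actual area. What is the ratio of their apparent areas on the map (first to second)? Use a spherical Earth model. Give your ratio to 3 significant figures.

2.54

On Mercator, area is exaggerated by sec²φ = 1/cos²φ.
At 55.6°: sec²(55.6°) = 1/0.5650² = 3.133.
At 25.7°: sec²(25.7°) = 1/0.9011² = 1.232.
Ratio = 3.133/1.232 = cos²(25.7°)/cos²(55.6°) ≈ 2.54.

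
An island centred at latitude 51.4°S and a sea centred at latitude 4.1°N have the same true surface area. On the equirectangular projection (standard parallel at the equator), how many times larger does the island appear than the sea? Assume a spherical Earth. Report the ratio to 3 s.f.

Plate carrée maps x = Rλ, y = Rφ. The meridian scale is h = 1 and the parallel scale is k = 1/cos φ = sec φ.
Areal scale at 51.4°: h·k = 1.000 × 1.603 = 1.603.
Areal scale at 4.1°: h·k = 1.000 × 1.003 = 1.003.
Ratio = 1.603/1.003 ≈ 1.60.

1.60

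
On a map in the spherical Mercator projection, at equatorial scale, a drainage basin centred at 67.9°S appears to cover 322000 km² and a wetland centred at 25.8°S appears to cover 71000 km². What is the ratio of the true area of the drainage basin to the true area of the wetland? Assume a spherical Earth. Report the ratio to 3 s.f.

On Mercator the areal scale is sec²φ, so true area = apparent × cos²φ.
True area of drainage basin: 322000 × cos²(67.9°) = 322000 × 0.1415 = 45580 km².
True area of wetland: 71000 × cos²(25.8°) = 71000 × 0.8106 = 57550 km².
Ratio = 45580 / 57550 ≈ 0.792.

0.792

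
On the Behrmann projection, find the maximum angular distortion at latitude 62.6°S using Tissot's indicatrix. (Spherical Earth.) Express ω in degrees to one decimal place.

The Behrmann projection is cylindrical equal-area with φ₀ = 30°. For cylindrical equal-area with standard parallel φ₀, h = cos φ / cos φ₀ and k = cos φ₀ / cos φ, so h·k = 1.
At 62.6°: h = 0.5314, k = 1.882; principal scales a = 1.882, b = 0.5314.
sin(ω/2) = (a − b)/(a + b) = 1.350/2.413 = 0.5596, so ω = 2 arcsin(0.5596) ≈ 68.1°.

68.1°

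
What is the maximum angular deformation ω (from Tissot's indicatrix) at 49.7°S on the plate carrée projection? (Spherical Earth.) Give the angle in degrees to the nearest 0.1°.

24.8°

For the equirectangular projection with φ₀ = 0 (plate carrée), h = 1 along meridians and k = sec φ along parallels.
At 49.7°: h = 1.000, k = 1.546; principal scales a = 1.546, b = 1.000.
sin(ω/2) = (a − b)/(a + b) = 0.5461/2.546 = 0.2145, so ω = 2 arcsin(0.2145) ≈ 24.8°.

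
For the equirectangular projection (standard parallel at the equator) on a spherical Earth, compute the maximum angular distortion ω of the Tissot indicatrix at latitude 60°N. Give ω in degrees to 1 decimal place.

38.9°

For the equirectangular projection with φ₀ = 0 (plate carrée), h = 1 along meridians and k = sec φ along parallels.
At 60°: h = 1.000, k = 2.000; principal scales a = 2.000, b = 1.000.
sin(ω/2) = (a − b)/(a + b) = 1.0000/3.000 = 0.3333, so ω = 2 arcsin(0.3333) ≈ 38.9°.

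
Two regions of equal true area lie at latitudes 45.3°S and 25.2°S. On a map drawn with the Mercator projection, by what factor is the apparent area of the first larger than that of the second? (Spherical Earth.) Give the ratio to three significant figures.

Mercator areal scale is sec²φ.
At 45.3°: sec²(45.3°) = 1/0.7034² = 2.021.
At 25.2°: sec²(25.2°) = 1/0.9048² = 1.221.
Ratio = 2.021/1.221 = cos²(25.2°)/cos²(45.3°) ≈ 1.65.

1.65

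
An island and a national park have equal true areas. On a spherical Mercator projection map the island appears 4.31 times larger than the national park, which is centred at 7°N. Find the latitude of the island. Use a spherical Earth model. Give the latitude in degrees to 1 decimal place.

61.4°

For equal true areas on Mercator, apparent areas scale as sec²φ, so the ratio is cos²φ₂ / cos²φ₁.
cos²φ₂ / cos²φ₁ = 4.31  ⇒  cos φ₁ = cos 7° / √4.31 = 0.9925/2.076 = 0.4781.
φ₁ = arccos(0.4781) ≈ 61.4°.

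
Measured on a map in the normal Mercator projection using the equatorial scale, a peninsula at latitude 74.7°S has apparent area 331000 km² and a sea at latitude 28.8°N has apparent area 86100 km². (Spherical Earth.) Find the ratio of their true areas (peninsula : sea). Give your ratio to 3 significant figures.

0.349

Mercator's areal exaggeration is sec²φ; hence true area = (apparent area) · cos²φ.
True area of peninsula: 331000 × cos²(74.7°) = 331000 × 0.06963 = 23050 km².
True area of sea: 86100 × cos²(28.8°) = 86100 × 0.7679 = 66120 km².
Ratio = 23050 / 66120 ≈ 0.349.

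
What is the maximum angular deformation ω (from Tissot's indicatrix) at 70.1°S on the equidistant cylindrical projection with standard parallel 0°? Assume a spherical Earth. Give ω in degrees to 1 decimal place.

In the plate carrée (x = Rλ, y = Rφ), meridians are true-scale (h = 1) and parallels are stretched by k = sec φ.
At 70.1°: h = 1.000, k = 2.938; principal scales a = 2.938, b = 1.000.
sin(ω/2) = (a − b)/(a + b) = 1.938/3.938 = 0.4921, so ω = 2 arcsin(0.4921) ≈ 59.0°.

59.0°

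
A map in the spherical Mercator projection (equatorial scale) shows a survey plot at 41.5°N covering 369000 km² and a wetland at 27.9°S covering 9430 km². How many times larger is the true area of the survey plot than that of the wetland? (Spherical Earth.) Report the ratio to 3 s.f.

On Mercator the areal scale is sec²φ, so true area = apparent × cos²φ.
True area of survey plot: 369000 × cos²(41.5°) = 369000 × 0.5609 = 207000 km².
True area of wetland: 9430 × cos²(27.9°) = 9430 × 0.7810 = 7365 km².
Ratio = 207000 / 7365 ≈ 28.1.

28.1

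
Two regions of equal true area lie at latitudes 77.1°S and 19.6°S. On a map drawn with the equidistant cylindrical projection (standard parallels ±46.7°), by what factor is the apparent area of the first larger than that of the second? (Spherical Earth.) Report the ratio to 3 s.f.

The equidistant cylindrical projection with φ₀ = 46.7° has h = 1 (meridians true) and k = cos φ₀ / cos φ along parallels.
Areal scale at 77.1°: h·k = 1.000 × 3.072 = 3.072.
Areal scale at 19.6°: h·k = 1.000 × 0.7280 = 0.7280.
Ratio = 3.072/0.7280 ≈ 4.22.

4.22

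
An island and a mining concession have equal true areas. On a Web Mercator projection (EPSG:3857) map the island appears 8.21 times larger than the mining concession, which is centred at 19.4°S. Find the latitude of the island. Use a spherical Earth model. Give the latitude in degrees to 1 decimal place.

70.8°

For equal true areas on Mercator, apparent areas scale as sec²φ, so the ratio is cos²φ₂ / cos²φ₁.
cos²φ₂ / cos²φ₁ = 8.21  ⇒  cos φ₁ = cos 19.4° / √8.21 = 0.9432/2.865 = 0.3292.
φ₁ = arccos(0.3292) ≈ 70.8°.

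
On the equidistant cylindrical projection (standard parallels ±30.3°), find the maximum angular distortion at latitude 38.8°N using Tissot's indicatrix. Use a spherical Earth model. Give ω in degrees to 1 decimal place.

5.9°

The equidistant cylindrical projection with φ₀ = 30.3° has h = 1 (meridians true) and k = cos φ₀ / cos φ along parallels.
At 38.8°: h = 1.000, k = 1.108; principal scales a = 1.108, b = 1.000.
sin(ω/2) = (a − b)/(a + b) = 0.1079/2.108 = 0.05117, so ω = 2 arcsin(0.05117) ≈ 5.9°.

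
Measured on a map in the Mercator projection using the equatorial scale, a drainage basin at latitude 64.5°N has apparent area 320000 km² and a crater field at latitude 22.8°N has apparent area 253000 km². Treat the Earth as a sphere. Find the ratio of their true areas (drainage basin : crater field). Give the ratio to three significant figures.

0.276

Since Mercator area scale is 1/cos²φ, the true area equals the apparent area multiplied by cos²φ.
True area of drainage basin: 320000 × cos²(64.5°) = 320000 × 0.1853 = 59310 km².
True area of crater field: 253000 × cos²(22.8°) = 253000 × 0.8498 = 215000 km².
Ratio = 59310 / 215000 ≈ 0.276.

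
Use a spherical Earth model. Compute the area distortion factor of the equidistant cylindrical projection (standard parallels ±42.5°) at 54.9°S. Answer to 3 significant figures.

The equidistant cylindrical projection with φ₀ = 42.5° has h = 1 (meridians true) and k = cos φ₀ / cos φ along parallels.
Areal scale = h·k = 1 × cos φ₀ / cos φ; at 54.9°, h = 1.000, k = 1.282, so h·k = 1.282.

1.28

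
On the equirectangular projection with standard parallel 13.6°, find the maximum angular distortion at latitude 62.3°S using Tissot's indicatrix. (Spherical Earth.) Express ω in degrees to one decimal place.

41.3°

With standard parallel φ₀ = 13.6°, the equirectangular projection gives x = Rλ cos φ₀, y = Rφ, so h = 1 and k = cos 13.6° / cos φ.
At 62.3°: h = 1.000, k = 2.091; principal scales a = 2.091, b = 1.000.
sin(ω/2) = (a − b)/(a + b) = 1.091/3.091 = 0.3529, so ω = 2 arcsin(0.3529) ≈ 41.3°.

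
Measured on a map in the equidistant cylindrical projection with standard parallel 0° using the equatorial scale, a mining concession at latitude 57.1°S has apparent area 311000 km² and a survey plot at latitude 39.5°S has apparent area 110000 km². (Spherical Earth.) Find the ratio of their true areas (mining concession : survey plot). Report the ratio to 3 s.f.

On the plate carrée, areal scale = h·k = 1 × sec φ, so true area = apparent × cos φ.
True area of mining concession: 311000 × cos(57.1°) = 311000 × 0.5432 = 168900 km².
True area of survey plot: 110000 × cos(39.5°) = 110000 × 0.7716 = 84880 km².
Ratio = 168900 / 84880 ≈ 1.99.

1.99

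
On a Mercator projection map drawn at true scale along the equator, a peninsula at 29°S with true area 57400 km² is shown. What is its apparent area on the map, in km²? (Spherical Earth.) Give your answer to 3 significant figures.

For Mercator, h = k = sec φ (a conformal cylindrical projection has a single point scale, 1/cos φ).
Areal scale = k² = sec²φ = 1/cos²(29°) = 1/0.8746² = 1.307.
Apparent area = 57400 × 1.307 ≈ 75000 km².

75000 km²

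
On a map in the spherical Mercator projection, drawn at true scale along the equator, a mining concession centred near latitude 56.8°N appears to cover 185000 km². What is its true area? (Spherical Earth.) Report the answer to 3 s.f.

55500 km²

Mercator is conformal, so the point scale is isotropic: h = k = sec φ = 1/cos φ.
Areal scale = k² = sec²φ = 1/cos²(56.8°) = 1/0.5476² = 3.335.
True area = apparent / (areal scale) = 185000 / 3.335 ≈ 55500 km².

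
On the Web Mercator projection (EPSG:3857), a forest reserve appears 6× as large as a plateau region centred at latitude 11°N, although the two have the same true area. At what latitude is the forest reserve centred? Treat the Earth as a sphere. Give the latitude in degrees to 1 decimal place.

On Mercator, (apparent₁)/(apparent₂) = sec²φ₁ / sec²φ₂ when true areas are equal.
cos²φ₂ / cos²φ₁ = 6  ⇒  cos φ₁ = cos 11° / √6 = 0.9816/2.449 = 0.4007.
φ₁ = arccos(0.4007) ≈ 66.4°.

66.4°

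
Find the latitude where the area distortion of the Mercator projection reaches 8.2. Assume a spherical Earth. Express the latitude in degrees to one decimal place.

69.6°

Mercator areal scale is sec²φ.
sec²φ = 8.2  ⇒  cos²φ = 0.1220  ⇒  cos φ = 0.3492.
φ = arccos(0.3492) ≈ 69.6°.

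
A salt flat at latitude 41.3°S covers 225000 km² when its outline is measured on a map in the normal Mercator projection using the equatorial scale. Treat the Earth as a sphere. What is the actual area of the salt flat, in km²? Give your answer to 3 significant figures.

127000 km²

Mercator is conformal, so the point scale is isotropic: h = k = sec φ = 1/cos φ.
Areal scale = k² = sec²φ = 1/cos²(41.3°) = 1/0.7513² = 1.772.
True area = apparent / (areal scale) = 225000 / 1.772 ≈ 127000 km².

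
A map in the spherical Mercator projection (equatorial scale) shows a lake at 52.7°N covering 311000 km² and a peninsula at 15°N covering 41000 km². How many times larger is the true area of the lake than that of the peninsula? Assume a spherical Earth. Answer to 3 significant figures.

2.99

Mercator's areal exaggeration is sec²φ; hence true area = (apparent area) · cos²φ.
True area of lake: 311000 × cos²(52.7°) = 311000 × 0.3672 = 114200 km².
True area of peninsula: 41000 × cos²(15°) = 41000 × 0.9330 = 38250 km².
Ratio = 114200 / 38250 ≈ 2.99.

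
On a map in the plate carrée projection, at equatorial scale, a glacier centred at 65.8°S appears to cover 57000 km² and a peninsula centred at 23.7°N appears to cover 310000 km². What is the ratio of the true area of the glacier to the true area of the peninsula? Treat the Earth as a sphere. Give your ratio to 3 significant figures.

On the plate carrée, areal scale = h·k = 1 × sec φ, so true area = apparent × cos φ.
True area of glacier: 57000 × cos(65.8°) = 57000 × 0.4099 = 23370 km².
True area of peninsula: 310000 × cos(23.7°) = 310000 × 0.9157 = 283900 km².
Ratio = 23370 / 283900 ≈ 0.0823.

0.0823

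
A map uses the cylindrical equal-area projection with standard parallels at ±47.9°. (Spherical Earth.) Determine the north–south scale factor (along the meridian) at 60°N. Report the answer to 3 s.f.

For cylindrical equal-area with standard parallel φ₀, h = cos φ / cos φ₀ and k = cos φ₀ / cos φ, so h·k = 1.
h = cos 60° / cos 47.9° = 0.5000/0.6704 = 0.7458.

0.746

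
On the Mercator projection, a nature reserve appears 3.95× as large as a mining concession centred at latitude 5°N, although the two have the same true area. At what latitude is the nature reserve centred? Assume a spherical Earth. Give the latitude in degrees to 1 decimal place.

Mercator areal scale is sec²φ, so apparent-area ratio = sec²φ₁ / sec²φ₂ = cos²φ₂ / cos²φ₁.
cos²φ₂ / cos²φ₁ = 3.95  ⇒  cos φ₁ = cos 5° / √3.95 = 0.9962/1.987 = 0.5012.
φ₁ = arccos(0.5012) ≈ 59.9°.

59.9°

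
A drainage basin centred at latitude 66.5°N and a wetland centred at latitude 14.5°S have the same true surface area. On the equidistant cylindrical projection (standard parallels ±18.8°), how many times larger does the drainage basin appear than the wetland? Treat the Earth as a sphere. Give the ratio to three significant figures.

2.43

The equidistant cylindrical projection with φ₀ = 18.8° has h = 1 (meridians true) and k = cos φ₀ / cos φ along parallels.
Areal scale at 66.5°: h·k = 1.000 × 2.374 = 2.374.
Areal scale at 14.5°: h·k = 1.000 × 0.9778 = 0.9778.
Ratio = 2.374/0.9778 ≈ 2.43.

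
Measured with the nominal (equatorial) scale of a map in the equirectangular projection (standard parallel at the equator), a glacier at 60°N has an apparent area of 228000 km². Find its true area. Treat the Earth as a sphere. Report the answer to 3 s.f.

Plate carrée maps x = Rλ, y = Rφ. The meridian scale is h = 1 and the parallel scale is k = 1/cos φ = sec φ.
Areal scale = h·k = 1 × sec φ; at 60°, h = 1.000, k = 2.000, so h·k = 2.000.
True area = apparent / (areal scale) = 228000 / 2.000 ≈ 114000 km².

114000 km²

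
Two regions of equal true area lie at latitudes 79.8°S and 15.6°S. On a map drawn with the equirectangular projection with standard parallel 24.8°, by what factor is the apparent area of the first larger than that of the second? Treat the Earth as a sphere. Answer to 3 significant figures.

5.44

In the equirectangular projection with standard parallel φ₀ = 24.8° (x = Rλ cos φ₀, y = Rφ), meridians are true-scale (h = 1) and the parallel scale is k = cos φ₀ / cos φ.
Areal scale at 79.8°: h·k = 1.000 × 5.126 = 5.126.
Areal scale at 15.6°: h·k = 1.000 × 0.9425 = 0.9425.
Ratio = 5.126/0.9425 ≈ 5.44.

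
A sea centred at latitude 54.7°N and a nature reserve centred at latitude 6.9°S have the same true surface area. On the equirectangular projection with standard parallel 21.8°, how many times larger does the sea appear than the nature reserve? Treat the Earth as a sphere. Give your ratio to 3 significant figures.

With standard parallel φ₀ = 21.8°, the equirectangular projection gives x = Rλ cos φ₀, y = Rφ, so h = 1 and k = cos 21.8° / cos φ.
Areal scale at 54.7°: h·k = 1.000 × 1.607 = 1.607.
Areal scale at 6.9°: h·k = 1.000 × 0.9353 = 0.9353.
Ratio = 1.607/0.9353 ≈ 1.72.

1.72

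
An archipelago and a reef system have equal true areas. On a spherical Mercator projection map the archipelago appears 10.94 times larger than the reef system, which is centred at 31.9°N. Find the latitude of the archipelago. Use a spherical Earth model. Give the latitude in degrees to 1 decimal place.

75.1°

On Mercator, (apparent₁)/(apparent₂) = sec²φ₁ / sec²φ₂ when true areas are equal.
cos²φ₂ / cos²φ₁ = 10.94  ⇒  cos φ₁ = cos 31.9° / √10.94 = 0.8490/3.308 = 0.2567.
φ₁ = arccos(0.2567) ≈ 75.1°.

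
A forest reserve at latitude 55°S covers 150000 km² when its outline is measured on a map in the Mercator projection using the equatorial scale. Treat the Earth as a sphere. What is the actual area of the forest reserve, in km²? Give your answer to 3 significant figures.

The Mercator projection is conformal; its linear scale factor is the same in every direction and equals sec φ = 1/cos φ.
Areal scale = k² = sec²φ = 1/cos²(55°) = 1/0.5736² = 3.040.
True area = apparent / (areal scale) = 150000 / 3.040 ≈ 49300 km².

49300 km²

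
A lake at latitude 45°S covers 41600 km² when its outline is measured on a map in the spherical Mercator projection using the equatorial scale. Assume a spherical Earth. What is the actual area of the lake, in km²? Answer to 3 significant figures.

For Mercator, h = k = sec φ (a conformal cylindrical projection has a single point scale, 1/cos φ).
Areal scale = k² = sec²φ = 1/cos²(45°) = 1/0.7071² = 2.000.
True area = apparent / (areal scale) = 41600 / 2.000 ≈ 20800 km².

20800 km²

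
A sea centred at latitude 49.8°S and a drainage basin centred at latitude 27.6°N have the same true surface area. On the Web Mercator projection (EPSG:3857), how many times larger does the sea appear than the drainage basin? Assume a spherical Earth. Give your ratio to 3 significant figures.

Mercator areal scale is sec²φ.
At 49.8°: sec²(49.8°) = 1/0.6455² = 2.400.
At 27.6°: sec²(27.6°) = 1/0.8862² = 1.273.
Ratio = 2.400/1.273 = cos²(27.6°)/cos²(49.8°) ≈ 1.89.

1.89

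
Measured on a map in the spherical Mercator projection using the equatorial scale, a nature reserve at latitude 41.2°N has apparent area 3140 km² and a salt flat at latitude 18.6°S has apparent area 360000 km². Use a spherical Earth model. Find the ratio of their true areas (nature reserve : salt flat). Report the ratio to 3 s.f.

0.00550

Since Mercator area scale is 1/cos²φ, the true area equals the apparent area multiplied by cos²φ.
True area of nature reserve: 3140 × cos²(41.2°) = 3140 × 0.5661 = 1778 km².
True area of salt flat: 360000 × cos²(18.6°) = 360000 × 0.8983 = 323400 km².
Ratio = 1778 / 323400 ≈ 0.00550.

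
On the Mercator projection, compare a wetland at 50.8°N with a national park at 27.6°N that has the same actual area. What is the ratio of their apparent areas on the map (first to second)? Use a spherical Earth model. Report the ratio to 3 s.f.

1.97

On Mercator, area is exaggerated by sec²φ = 1/cos²φ.
At 50.8°: sec²(50.8°) = 1/0.6320² = 2.503.
At 27.6°: sec²(27.6°) = 1/0.8862² = 1.273.
Ratio = 2.503/1.273 = cos²(27.6°)/cos²(50.8°) ≈ 1.97.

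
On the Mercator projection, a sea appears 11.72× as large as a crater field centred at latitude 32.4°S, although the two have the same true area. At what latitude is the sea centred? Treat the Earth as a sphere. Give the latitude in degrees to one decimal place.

On Mercator, (apparent₁)/(apparent₂) = sec²φ₁ / sec²φ₂ when true areas are equal.
cos²φ₂ / cos²φ₁ = 11.72  ⇒  cos φ₁ = cos 32.4° / √11.72 = 0.8443/3.423 = 0.2466.
φ₁ = arccos(0.2466) ≈ 75.7°.

75.7°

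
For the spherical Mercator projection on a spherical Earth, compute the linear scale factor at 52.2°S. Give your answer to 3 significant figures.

The Mercator projection is conformal; its linear scale factor is the same in every direction and equals sec φ = 1/cos φ.
k = 1/cos 52.2° = 1/0.6129 = 1.632.

1.63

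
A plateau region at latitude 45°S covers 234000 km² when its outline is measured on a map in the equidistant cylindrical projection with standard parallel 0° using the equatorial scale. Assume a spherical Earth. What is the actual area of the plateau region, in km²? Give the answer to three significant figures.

165000 km²

In the plate carrée (x = Rλ, y = Rφ), meridians are true-scale (h = 1) and parallels are stretched by k = sec φ.
Areal scale = h·k = 1 × sec φ; at 45°, h = 1.000, k = 1.414, so h·k = 1.414.
True area = apparent / (areal scale) = 234000 / 1.414 ≈ 165000 km².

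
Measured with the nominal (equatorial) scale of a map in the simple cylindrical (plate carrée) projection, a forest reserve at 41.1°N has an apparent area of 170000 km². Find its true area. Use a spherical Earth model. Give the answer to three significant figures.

128000 km²

For the equirectangular projection with φ₀ = 0 (plate carrée), h = 1 along meridians and k = sec φ along parallels.
Areal scale = h·k = 1 × sec φ; at 41.1°, h = 1.000, k = 1.327, so h·k = 1.327.
True area = apparent / (areal scale) = 170000 / 1.327 ≈ 128000 km².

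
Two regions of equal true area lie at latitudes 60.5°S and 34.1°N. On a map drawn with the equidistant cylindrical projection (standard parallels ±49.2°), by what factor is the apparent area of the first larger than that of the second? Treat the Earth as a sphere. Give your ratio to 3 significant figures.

1.68

The equidistant cylindrical projection with φ₀ = 49.2° has h = 1 (meridians true) and k = cos φ₀ / cos φ along parallels.
Areal scale at 60.5°: h·k = 1.000 × 1.327 = 1.327.
Areal scale at 34.1°: h·k = 1.000 × 0.7891 = 0.7891.
Ratio = 1.327/0.7891 ≈ 1.68.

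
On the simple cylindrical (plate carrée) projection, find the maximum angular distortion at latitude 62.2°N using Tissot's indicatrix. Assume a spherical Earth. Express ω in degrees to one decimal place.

In the plate carrée (x = Rλ, y = Rφ), meridians are true-scale (h = 1) and parallels are stretched by k = sec φ.
At 62.2°: h = 1.000, k = 2.144; principal scales a = 2.144, b = 1.000.
sin(ω/2) = (a − b)/(a + b) = 1.144/3.144 = 0.3639, so ω = 2 arcsin(0.3639) ≈ 42.7°.

42.7°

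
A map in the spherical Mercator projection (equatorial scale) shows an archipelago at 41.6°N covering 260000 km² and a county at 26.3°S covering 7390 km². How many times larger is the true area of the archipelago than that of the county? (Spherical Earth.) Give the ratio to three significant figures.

24.5

Since Mercator area scale is 1/cos²φ, the true area equals the apparent area multiplied by cos²φ.
True area of archipelago: 260000 × cos²(41.6°) = 260000 × 0.5592 = 145400 km².
True area of county: 7390 × cos²(26.3°) = 7390 × 0.8037 = 5939 km².
Ratio = 145400 / 5939 ≈ 24.5.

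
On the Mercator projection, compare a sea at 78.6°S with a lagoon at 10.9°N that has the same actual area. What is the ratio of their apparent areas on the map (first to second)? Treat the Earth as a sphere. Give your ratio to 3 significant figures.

24.7

Mercator is conformal with k = sec φ, so areal scale = k² = sec²φ.
At 78.6°: sec²(78.6°) = 1/0.1977² = 25.60.
At 10.9°: sec²(10.9°) = 1/0.9820² = 1.037.
Ratio = 25.60/1.037 = cos²(10.9°)/cos²(78.6°) ≈ 24.7.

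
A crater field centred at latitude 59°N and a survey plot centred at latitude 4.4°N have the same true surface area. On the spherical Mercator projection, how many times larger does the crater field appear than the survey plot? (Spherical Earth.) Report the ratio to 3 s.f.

3.75

On Mercator, area is exaggerated by sec²φ = 1/cos²φ.
At 59°: sec²(59°) = 1/0.5150² = 3.770.
At 4.4°: sec²(4.4°) = 1/0.9971² = 1.006.
Ratio = 3.770/1.006 = cos²(4.4°)/cos²(59°) ≈ 3.75.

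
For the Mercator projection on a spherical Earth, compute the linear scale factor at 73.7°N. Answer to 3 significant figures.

Mercator is conformal, so the point scale is isotropic: h = k = sec φ = 1/cos φ.
k = 1/cos 73.7° = 1/0.2807 = 3.563.

3.56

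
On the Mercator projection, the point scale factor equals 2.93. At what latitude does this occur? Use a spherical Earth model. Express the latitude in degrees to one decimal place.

Mercator scale is k = sec φ = 1/cos φ.
1/cos φ = 2.93  ⇒  cos φ = 0.3413  ⇒  φ = arccos(0.3413) ≈ 70.0°.

70.0°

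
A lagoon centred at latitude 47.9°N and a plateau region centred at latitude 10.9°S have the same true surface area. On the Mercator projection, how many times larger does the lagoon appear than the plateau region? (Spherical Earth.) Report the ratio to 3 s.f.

2.15

Mercator areal scale is sec²φ.
At 47.9°: sec²(47.9°) = 1/0.6704² = 2.225.
At 10.9°: sec²(10.9°) = 1/0.9820² = 1.037.
Ratio = 2.225/1.037 = cos²(10.9°)/cos²(47.9°) ≈ 2.15.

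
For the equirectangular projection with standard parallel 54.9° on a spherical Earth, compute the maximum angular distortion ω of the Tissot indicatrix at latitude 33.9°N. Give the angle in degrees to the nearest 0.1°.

20.9°

The equidistant cylindrical projection with φ₀ = 54.9° has h = 1 (meridians true) and k = cos φ₀ / cos φ along parallels.
At 33.9°: h = 1.000, k = 0.6928; principal scales a = 1.000, b = 0.6928.
sin(ω/2) = (a − b)/(a + b) = 0.3072/1.693 = 0.1815, so ω = 2 arcsin(0.1815) ≈ 20.9°.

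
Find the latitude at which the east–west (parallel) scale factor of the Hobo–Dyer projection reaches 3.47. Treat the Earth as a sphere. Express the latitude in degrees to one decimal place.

The Hobo–Dyer projection is cylindrical equal-area with φ₀ = 37.5°. Cylindrical equal-area (φ₀ = 37.5°): h = cos φ / cos 37.5° along meridians, k = cos 37.5° / cos φ along parallels; h·k = 1.
k = cos φ₀ / cos φ = 3.47  ⇒  cos φ = cos 37.5° / 3.47 = 0.2286.
φ = arccos(0.2286) ≈ 76.8°.

76.8°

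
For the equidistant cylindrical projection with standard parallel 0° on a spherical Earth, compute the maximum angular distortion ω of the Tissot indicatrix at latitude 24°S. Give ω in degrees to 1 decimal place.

For the equirectangular projection with φ₀ = 0 (plate carrée), h = 1 along meridians and k = sec φ along parallels.
At 24°: h = 1.000, k = 1.095; principal scales a = 1.095, b = 1.000.
sin(ω/2) = (a − b)/(a + b) = 0.09464/2.095 = 0.04518, so ω = 2 arcsin(0.04518) ≈ 5.2°.

5.2°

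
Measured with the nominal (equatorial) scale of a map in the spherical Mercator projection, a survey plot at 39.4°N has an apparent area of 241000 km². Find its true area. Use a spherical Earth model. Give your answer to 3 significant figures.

144000 km²

Mercator is conformal, so the point scale is isotropic: h = k = sec φ = 1/cos φ.
Areal scale = k² = sec²φ = 1/cos²(39.4°) = 1/0.7727² = 1.675.
True area = apparent / (areal scale) = 241000 / 1.675 ≈ 144000 km².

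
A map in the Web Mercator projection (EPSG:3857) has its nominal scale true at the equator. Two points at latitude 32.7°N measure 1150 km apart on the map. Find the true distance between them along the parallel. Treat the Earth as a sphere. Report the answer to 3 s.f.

968 km

For Mercator, h = k = sec φ (a conformal cylindrical projection has a single point scale, 1/cos φ).
Along the parallel at 32.7°, map distances are exaggerated by k = sec 32.7° = 1.188.
True distance = 1150 / 1.188 = 1150 × cos 32.7° ≈ 968 km.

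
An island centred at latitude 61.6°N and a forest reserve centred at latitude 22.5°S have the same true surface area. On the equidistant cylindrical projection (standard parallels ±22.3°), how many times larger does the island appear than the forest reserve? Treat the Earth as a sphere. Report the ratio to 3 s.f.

In the equirectangular projection with standard parallel φ₀ = 22.3° (x = Rλ cos φ₀, y = Rφ), meridians are true-scale (h = 1) and the parallel scale is k = cos φ₀ / cos φ.
Areal scale at 61.6°: h·k = 1.000 × 1.945 = 1.945.
Areal scale at 22.5°: h·k = 1.000 × 1.001 = 1.001.
Ratio = 1.945/1.001 ≈ 1.94.

1.94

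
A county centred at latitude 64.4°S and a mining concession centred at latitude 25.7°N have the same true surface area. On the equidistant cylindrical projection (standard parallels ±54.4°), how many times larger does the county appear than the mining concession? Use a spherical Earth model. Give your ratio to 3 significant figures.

The equidistant cylindrical projection with φ₀ = 54.4° has h = 1 (meridians true) and k = cos φ₀ / cos φ along parallels.
Areal scale at 64.4°: h·k = 1.000 × 1.347 = 1.347.
Areal scale at 25.7°: h·k = 1.000 × 0.6460 = 0.6460.
Ratio = 1.347/0.6460 ≈ 2.09.

2.09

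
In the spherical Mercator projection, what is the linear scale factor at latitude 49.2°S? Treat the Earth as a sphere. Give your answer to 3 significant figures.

The Mercator projection is conformal; its linear scale factor is the same in every direction and equals sec φ = 1/cos φ.
k = 1/cos 49.2° = 1/0.6534 = 1.530.

1.53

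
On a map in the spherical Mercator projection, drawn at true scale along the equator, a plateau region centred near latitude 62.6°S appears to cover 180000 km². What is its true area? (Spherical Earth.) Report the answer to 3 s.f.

Mercator is conformal, so the point scale is isotropic: h = k = sec φ = 1/cos φ.
Areal scale = k² = sec²φ = 1/cos²(62.6°) = 1/0.4602² = 4.722.
True area = apparent / (areal scale) = 180000 / 4.722 ≈ 38100 km².

38100 km²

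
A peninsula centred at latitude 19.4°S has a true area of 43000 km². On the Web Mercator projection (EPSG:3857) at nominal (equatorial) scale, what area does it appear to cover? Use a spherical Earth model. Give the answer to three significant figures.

Mercator is conformal, so the point scale is isotropic: h = k = sec φ = 1/cos φ.
Areal scale = k² = sec²φ = 1/cos²(19.4°) = 1/0.9432² = 1.124.
Apparent area = 43000 × 1.124 ≈ 48300 km².

48300 km²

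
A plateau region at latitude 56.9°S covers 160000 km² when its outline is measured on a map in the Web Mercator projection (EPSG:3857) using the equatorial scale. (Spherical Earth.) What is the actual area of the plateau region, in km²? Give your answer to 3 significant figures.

47700 km²

For Mercator, h = k = sec φ (a conformal cylindrical projection has a single point scale, 1/cos φ).
Areal scale = k² = sec²φ = 1/cos²(56.9°) = 1/0.5461² = 3.353.
True area = apparent / (areal scale) = 160000 / 3.353 ≈ 47700 km².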